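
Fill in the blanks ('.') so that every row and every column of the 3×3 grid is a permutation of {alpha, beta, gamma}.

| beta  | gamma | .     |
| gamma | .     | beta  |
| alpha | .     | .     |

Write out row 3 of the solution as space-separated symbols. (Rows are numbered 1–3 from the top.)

alpha beta gamma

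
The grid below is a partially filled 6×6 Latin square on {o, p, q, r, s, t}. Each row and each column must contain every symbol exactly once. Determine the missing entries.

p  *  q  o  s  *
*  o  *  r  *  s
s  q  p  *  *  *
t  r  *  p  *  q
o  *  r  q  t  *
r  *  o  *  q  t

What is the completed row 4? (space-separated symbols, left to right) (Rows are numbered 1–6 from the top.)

t r s p o q

row 1 has {o,p,q,s}; column 2 has {o,q,r} — only t is left for (r1,c2).
row 1 has {o,p,q,s,t}; column 6 has {q,s,t} — only r is left for (r1,c6).
row 2 has {o,r,s}; column 1 has {o,p,r,s,t} — only q is left for (r2,c1).
row 2 has {o,q,r,s}; column 3 has {o,p,q,r} — only t is left for (r2,c3).
row 2 has {o,q,r,s,t}; column 5 has {q,s,t} — only p is left for (r2,c5).
row 3 has {p,q,s}; column 4 has {o,p,q,r} — only t is left for (r3,c4).
row 3 has {p,q,s,t}; column 6 has {q,r,s,t} — only o is left for (r3,c6).
row 4 has {p,q,r,t}; column 3 has {o,p,q,r,t} — only s is left for (r4,c3).
row 4 has {p,q,r,s,t}; column 5 has {p,q,s,t} — only o is left for (r4,c5).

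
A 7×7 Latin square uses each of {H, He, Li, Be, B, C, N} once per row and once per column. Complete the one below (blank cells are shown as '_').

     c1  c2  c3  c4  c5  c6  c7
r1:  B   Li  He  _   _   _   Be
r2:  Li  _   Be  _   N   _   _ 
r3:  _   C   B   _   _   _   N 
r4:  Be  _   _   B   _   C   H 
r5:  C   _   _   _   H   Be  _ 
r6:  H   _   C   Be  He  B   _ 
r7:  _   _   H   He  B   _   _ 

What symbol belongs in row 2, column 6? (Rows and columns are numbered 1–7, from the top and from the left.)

(r1,c5): row 1 has {He,Li,Be,B}; column 5 has {H,He,B,N}, so it must be C.
(r3,c1): row 3 has {B,C,N}; column 1 has {H,Li,Be,B,C}, so it must be He.
(r4,c5): row 4 has {H,Be,B,C}; column 5 has {H,He,B,C,N}, so it must be Li.
(r6,c2): row 6 has {H,He,Be,B,C}; column 2 has {Li,C}, so it must be N.
(r6,c7): row 6 has {H,He,Be,B,C,N}; column 7 has {H,Be,N}, so it must be Li.
(r7,c1): row 7 has {H,He,B}; column 1 has {H,He,Li,Be,B,C}, so it must be N.
(r7,c2): row 7 has {H,He,B,N}; column 2 has {Li,C,N}, so it must be Be.
(r7,c6): row 7 has {H,He,Be,B,N}; column 6 has {Be,B,C}, so it must be Li.
(r7,c7): row 7 has {H,He,Li,Be,B,N}; column 7 has {H,Li,Be,N}, so it must be C.
(r3,c5): row 3 has {He,B,C,N}; column 5 has {H,He,Li,B,C,N}, so it must be Be.
(r3,c6): row 3 has {He,Be,B,C,N}; column 6 has {Li,Be,B,C}, so it must be H.
(r4,c2): row 4 has {H,Li,Be,B,C}; column 2 has {Li,Be,C,N}, so it must be He.
(r4,c3): row 4 has {H,He,Li,Be,B,C}; column 3 has {H,He,Be,B,C}, so it must be N.
(r5,c2): row 5 has {H,Be,C}; column 2 has {He,Li,Be,C,N}, so it must be B.
(r5,c3): row 5 has {H,Be,B,C}; column 3 has {H,He,Be,B,C,N}, so it must be Li.
(r5,c4): row 5 has {H,Li,Be,B,C}; column 4 has {He,Be,B}, so it must be N.
(r5,c7): row 5 has {H,Li,Be,B,C,N}; column 7 has {H,Li,Be,C,N}, so it must be He.
(r1,c4): row 1 has {He,Li,Be,B,C}; column 4 has {He,Be,B,N}, so it must be H.
(r1,c6): row 1 has {H,He,Li,Be,B,C}; column 6 has {H,Li,Be,B,C}, so it must be N.
(r2,c2): row 2 has {Li,Be,N}; column 2 has {He,Li,Be,B,C,N}, so it must be H.
(r2,c4): row 2 has {H,Li,Be,N}; column 4 has {H,He,Be,B,N}, so it must be C.
(r2,c6): row 2 has {H,Li,Be,C,N}; column 6 has {H,Li,Be,B,C,N}, so it must be He.

He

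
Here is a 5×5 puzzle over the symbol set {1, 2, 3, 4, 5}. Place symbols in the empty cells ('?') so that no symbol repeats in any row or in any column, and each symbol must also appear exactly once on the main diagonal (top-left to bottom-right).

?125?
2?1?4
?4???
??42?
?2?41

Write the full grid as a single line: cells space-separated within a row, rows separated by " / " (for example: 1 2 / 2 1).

row 1 has {1,2,5}; column 5 has {1,4} — only 3 is left for (r1,c5).
row 2 has {1,2,4}; column 4 has {2,4,5} — only 3 is left for (r2,c4).
row 3 has {4}; column 4 has {2,3,4,5} — only 1 is left for (r3,c4).
row 4 has {2,4}; column 5 has {1,3,4} — only 5 is left for (r4,c5).
row 1 has {1,2,3,5}; column 1 has {2}; the diagonal has {1,2} — only 4 is left for (r1,c1).
row 2 has {1,2,3,4}; column 2 has {1,2,4}; the diagonal has {1,2,4} — only 5 is left for (r2,c2).
row 3 has {1,4}; column 3 has {1,2,4}; the diagonal has {1,2,4,5} — only 3 is left for (r3,c3).
row 3 has {1,3,4}; column 5 has {1,3,4,5} — only 2 is left for (r3,c5).
row 4 has {2,4,5}; column 2 has {1,2,4,5} — only 3 is left for (r4,c2).
row 5 has {1,2,4}; column 3 has {1,2,3,4} — only 5 is left for (r5,c3).
row 3 has {1,2,3,4}; column 1 has {2,4} — only 5 is left for (r3,c1).
row 4 has {2,3,4,5}; column 1 has {2,4,5} — only 1 is left for (r4,c1).
row 5 has {1,2,4,5}; column 1 has {1,2,4,5} — only 3 is left for (r5,c1).

4 1 2 5 3 / 2 5 1 3 4 / 5 4 3 1 2 / 1 3 4 2 5 / 3 2 5 4 1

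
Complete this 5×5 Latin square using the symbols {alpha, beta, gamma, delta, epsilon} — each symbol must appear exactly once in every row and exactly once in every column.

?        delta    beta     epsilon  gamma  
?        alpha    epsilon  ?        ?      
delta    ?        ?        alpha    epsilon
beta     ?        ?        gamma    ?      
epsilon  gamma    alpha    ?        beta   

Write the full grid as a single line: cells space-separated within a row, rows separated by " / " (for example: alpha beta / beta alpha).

alpha delta beta epsilon gamma / gamma alpha epsilon beta delta / delta beta gamma alpha epsilon / beta epsilon delta gamma alpha / epsilon gamma alpha delta beta

(r1,c1) = alpha
(r2,c1) = gamma
(r2,c5) = delta
(r3,c2) = beta
(r3,c3) = gamma
(r4,c2) = epsilon
(r4,c3) = delta
(r4,c5) = alpha
(r5,c4) = delta
(r2,c4) = beta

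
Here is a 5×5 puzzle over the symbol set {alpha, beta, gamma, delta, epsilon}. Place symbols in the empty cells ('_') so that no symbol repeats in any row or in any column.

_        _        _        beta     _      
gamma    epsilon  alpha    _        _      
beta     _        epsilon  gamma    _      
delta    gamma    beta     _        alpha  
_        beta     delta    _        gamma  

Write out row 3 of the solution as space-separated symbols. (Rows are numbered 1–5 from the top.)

beta alpha epsilon gamma delta

(r1,c3) = gamma
(r2,c4) = delta
(r2,c5) = beta
(r3,c5) = delta
(r4,c4) = epsilon
(r5,c4) = alpha
(r1,c5) = epsilon
(r3,c2) = alpha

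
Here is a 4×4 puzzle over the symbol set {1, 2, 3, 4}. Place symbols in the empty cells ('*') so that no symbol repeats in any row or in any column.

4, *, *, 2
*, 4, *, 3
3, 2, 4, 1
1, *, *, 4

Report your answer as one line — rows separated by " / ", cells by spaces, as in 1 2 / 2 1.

4 1 3 2 / 2 4 1 3 / 3 2 4 1 / 1 3 2 4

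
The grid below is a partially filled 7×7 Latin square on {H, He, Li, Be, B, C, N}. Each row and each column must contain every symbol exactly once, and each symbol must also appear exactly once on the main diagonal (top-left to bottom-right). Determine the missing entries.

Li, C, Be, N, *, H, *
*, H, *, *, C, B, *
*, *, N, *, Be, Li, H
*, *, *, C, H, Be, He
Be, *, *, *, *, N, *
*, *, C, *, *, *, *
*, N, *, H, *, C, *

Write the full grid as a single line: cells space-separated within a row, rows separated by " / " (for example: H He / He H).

Li C Be N He H B / He H Li Be C B N / C B N He Be Li H / N Li B C H Be He / Be He H Li B N C / H Be C B N He Li / B N He H Li C Be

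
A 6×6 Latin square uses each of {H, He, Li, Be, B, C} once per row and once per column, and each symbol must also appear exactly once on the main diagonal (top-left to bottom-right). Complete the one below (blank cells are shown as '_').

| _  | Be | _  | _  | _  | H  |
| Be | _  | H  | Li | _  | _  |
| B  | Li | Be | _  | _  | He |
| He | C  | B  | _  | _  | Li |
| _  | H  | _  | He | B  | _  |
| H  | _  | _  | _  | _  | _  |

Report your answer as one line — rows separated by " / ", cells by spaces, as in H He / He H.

(r2,c2) = He
(r2,c5) = C
(r2,c6) = B
(r3,c5) = H
(r4,c4) = H
(r4,c5) = Be
(r6,c2) = B
(r6,c6) = C
(r1,c1) = Li
(r1,c5) = He
(r3,c4) = C
(r5,c1) = C
(r5,c3) = Li
(r5,c6) = Be
(r6,c3) = He
(r6,c4) = Be
(r6,c5) = Li
(r1,c3) = C
(r1,c4) = B

Li Be C B He H / Be He H Li C B / B Li Be C H He / He C B H Be Li / C H Li He B Be / H B He Be Li C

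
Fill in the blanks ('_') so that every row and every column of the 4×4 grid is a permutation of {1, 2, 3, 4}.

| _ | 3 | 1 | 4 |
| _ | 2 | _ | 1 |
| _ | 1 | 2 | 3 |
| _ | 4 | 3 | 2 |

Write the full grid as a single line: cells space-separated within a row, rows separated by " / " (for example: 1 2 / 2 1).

(r1,c1) = 2
(r2,c3) = 4
(r3,c1) = 4
(r4,c1) = 1
(r2,c1) = 3

2 3 1 4 / 3 2 4 1 / 4 1 2 3 / 1 4 3 2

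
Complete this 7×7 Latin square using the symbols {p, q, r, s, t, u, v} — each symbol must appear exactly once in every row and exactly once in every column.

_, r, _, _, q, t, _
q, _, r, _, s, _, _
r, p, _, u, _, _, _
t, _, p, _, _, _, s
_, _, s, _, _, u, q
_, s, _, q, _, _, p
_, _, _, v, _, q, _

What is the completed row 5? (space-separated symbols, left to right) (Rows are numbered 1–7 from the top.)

(r4,c4) = r
(r4,c6) = v
(r6,c6) = r
(r2,c6) = p
(r3,c6) = s
(r4,c5) = u
(r2,c4) = t
(r4,c2) = q
(r5,c4) = p
(r1,c4) = s
(r5,c1) = v
(r5,c2) = t
(r5,c5) = r

v t s p r u q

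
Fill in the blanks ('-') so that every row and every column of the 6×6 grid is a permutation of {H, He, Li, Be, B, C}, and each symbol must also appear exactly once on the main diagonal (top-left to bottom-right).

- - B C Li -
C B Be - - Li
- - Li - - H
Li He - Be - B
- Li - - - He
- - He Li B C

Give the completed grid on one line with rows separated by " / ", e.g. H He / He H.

He H B C Li Be / C B Be H He Li / B C Li He Be H / Li He H Be C B / Be Li C B H He / H Be He Li B C

(r1,c6) = Be
(r5,c5) = H
(r1,c1) = He
(r1,c2) = H
(r2,c5) = He
(r4,c5) = C
(r5,c3) = C
(r5,c4) = B
(r6,c2) = Be
(r2,c4) = H
(r3,c2) = C
(r3,c4) = He
(r3,c5) = Be
(r4,c3) = H
(r5,c1) = Be
(r6,c1) = H
(r3,c1) = B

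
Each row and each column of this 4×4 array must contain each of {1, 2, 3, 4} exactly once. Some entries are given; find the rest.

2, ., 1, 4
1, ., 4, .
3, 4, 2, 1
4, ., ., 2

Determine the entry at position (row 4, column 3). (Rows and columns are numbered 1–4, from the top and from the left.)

Cell (r1,c2): row 1 has {1,2,4}; column 2 has {4} → 3.
Cell (r2,c2): row 2 has {1,4}; column 2 has {3,4} → 2.
Cell (r2,c4): row 2 has {1,2,4}; column 4 has {1,2,4} → 3.
Cell (r4,c2): row 4 has {2,4}; column 2 has {2,3,4} → 1.
Cell (r4,c3): row 4 has {1,2,4}; column 3 has {1,2,4} → 3.

3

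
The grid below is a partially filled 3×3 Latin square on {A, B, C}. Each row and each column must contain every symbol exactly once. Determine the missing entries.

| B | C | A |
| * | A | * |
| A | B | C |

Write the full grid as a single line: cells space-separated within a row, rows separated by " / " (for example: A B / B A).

B C A / C A B / A B C

row 2 has {A}; column 1 has {A,B} — only C is left for (r2,c1).
row 2 has {A,C}; column 3 has {A,C} — only B is left for (r2,c3).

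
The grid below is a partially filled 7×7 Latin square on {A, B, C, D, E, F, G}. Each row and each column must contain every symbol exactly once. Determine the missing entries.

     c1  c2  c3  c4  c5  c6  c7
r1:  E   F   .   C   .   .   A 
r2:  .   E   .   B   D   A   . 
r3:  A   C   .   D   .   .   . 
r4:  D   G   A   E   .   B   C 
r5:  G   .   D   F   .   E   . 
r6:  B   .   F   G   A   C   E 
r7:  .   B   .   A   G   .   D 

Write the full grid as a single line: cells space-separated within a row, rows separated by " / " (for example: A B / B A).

E F G C B D A / F E C B D A G / A C B D E G F / D G A E F B C / G A D F C E B / B D F G A C E / C B E A G F D

(r1,c5) = B
(r4,c5) = F
(r5,c2) = A
(r5,c5) = C
(r5,c7) = B
(r6,c2) = D
(r7,c6) = F
(r1,c3) = G
(r1,c6) = D
(r2,c3) = C
(r3,c5) = E
(r3,c6) = G
(r3,c7) = F
(r7,c1) = C
(r7,c3) = E
(r2,c1) = F
(r2,c7) = G
(r3,c3) = B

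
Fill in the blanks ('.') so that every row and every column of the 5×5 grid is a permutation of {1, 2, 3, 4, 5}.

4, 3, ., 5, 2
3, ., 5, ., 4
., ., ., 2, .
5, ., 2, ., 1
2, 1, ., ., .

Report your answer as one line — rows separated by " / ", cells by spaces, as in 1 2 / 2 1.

4 3 1 5 2 / 3 2 5 1 4 / 1 5 4 2 3 / 5 4 2 3 1 / 2 1 3 4 5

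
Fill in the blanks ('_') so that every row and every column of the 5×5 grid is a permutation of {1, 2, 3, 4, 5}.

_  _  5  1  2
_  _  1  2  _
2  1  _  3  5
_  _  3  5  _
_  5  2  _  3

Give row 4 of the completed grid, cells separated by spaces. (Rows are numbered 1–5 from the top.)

(r2,c5) = 4
(r3,c3) = 4
(r4,c5) = 1
(r5,c4) = 4
(r2,c2) = 3
(r4,c1) = 4
(r4,c2) = 2

4 2 3 5 1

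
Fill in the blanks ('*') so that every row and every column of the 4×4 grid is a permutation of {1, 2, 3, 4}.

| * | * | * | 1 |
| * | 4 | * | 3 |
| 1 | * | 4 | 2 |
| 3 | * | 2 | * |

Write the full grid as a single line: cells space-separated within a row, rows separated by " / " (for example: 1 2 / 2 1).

(r1,c3) = 3
(r2,c1) = 2
(r2,c3) = 1
(r3,c2) = 3
(r4,c2) = 1
(r4,c4) = 4
(r1,c1) = 4
(r1,c2) = 2

4 2 3 1 / 2 4 1 3 / 1 3 4 2 / 3 1 2 4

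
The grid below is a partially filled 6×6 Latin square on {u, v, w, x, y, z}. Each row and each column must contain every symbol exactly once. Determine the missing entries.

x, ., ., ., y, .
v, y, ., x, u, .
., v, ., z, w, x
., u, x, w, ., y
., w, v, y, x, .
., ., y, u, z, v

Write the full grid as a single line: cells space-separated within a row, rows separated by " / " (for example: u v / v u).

x z w v y u / v y z x u w / y v u z w x / z u x w v y / u w v y x z / w x y u z v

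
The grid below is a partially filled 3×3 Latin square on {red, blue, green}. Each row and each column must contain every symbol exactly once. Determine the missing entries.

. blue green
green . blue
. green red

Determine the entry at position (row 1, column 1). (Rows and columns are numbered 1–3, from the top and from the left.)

red

At row 1, column 1: row 1 has {blue,green}; column 1 has {green}; that leaves red.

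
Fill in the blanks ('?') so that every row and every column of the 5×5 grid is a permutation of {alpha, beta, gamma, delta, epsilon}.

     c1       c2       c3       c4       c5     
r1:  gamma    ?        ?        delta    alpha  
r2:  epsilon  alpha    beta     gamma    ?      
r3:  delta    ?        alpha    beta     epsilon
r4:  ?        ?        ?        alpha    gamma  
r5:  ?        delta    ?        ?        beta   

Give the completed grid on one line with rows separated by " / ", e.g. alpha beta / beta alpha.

(r1,c3) = epsilon
(r2,c5) = delta
(r3,c2) = gamma
(r4,c1) = beta
(r4,c2) = epsilon
(r4,c3) = delta
(r5,c1) = alpha
(r5,c3) = gamma
(r5,c4) = epsilon
(r1,c2) = beta

gamma beta epsilon delta alpha / epsilon alpha beta gamma delta / delta gamma alpha beta epsilon / beta epsilon delta alpha gamma / alpha delta gamma epsilon beta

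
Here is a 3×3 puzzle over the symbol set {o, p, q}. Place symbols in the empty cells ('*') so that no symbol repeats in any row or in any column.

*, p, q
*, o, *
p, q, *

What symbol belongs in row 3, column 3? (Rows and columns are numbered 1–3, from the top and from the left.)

o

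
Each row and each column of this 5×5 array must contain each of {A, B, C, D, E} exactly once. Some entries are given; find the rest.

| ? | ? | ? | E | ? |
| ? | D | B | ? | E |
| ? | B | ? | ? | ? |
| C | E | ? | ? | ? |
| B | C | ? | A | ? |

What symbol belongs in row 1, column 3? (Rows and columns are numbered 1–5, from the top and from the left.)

(r1,c2) = A
(r2,c1) = A
(r2,c4) = C
(r3,c4) = D
(r4,c4) = B
(r5,c5) = D
(r1,c1) = D
(r1,c3) = C

C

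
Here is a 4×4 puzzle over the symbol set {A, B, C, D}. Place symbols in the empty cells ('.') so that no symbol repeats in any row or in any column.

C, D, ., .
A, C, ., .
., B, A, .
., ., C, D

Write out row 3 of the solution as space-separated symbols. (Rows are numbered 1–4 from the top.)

D B A C

(r1,c3) = B
(r1,c4) = A
(r2,c3) = D
(r2,c4) = B
(r3,c1) = D
(r3,c4) = C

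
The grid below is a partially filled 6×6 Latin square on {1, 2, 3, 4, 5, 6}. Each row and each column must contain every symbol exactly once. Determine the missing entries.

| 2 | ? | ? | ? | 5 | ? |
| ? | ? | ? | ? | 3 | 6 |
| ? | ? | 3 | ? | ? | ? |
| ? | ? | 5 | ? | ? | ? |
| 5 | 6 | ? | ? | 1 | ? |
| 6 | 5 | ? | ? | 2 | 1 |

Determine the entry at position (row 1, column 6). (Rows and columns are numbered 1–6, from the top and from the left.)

(r6,c3) = 4
(r6,c4) = 3
(r5,c3) = 2
(r5,c4) = 4
(r5,c6) = 3
(r1,c6) = 4

4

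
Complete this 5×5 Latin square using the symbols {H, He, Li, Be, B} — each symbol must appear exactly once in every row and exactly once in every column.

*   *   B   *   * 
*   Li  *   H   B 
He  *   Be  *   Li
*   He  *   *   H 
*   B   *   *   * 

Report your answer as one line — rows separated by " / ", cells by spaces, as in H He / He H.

H Be B Li He / Be Li He H B / He H Be B Li / B He Li Be H / Li B H He Be

(r2,c1): row 2 has {H,Li,B}; column 1 has {He}, so it must be Be.
(r2,c3): row 2 has {H,Li,Be,B}; column 3 has {Be,B}, so it must be He.
(r3,c2): row 3 has {He,Li,Be}; column 2 has {He,Li,B}, so it must be H.
(r3,c4): row 3 has {H,He,Li,Be}; column 4 has {H}, so it must be B.
(r4,c3): row 4 has {H,He}; column 3 has {He,Be,B}, so it must be Li.
(r4,c4): row 4 has {H,He,Li}; column 4 has {H,B}, so it must be Be.
(r5,c3): row 5 has {B}; column 3 has {He,Li,Be,B}, so it must be H.
(r1,c2): row 1 has {B}; column 2 has {H,He,Li,B}, so it must be Be.
(r1,c5): row 1 has {Be,B}; column 5 has {H,Li,B}, so it must be He.
(r4,c1): row 4 has {H,He,Li,Be}; column 1 has {He,Be}, so it must be B.
(r5,c1): row 5 has {H,B}; column 1 has {He,Be,B}, so it must be Li.
(r5,c4): row 5 has {H,Li,B}; column 4 has {H,Be,B}, so it must be He.
(r5,c5): row 5 has {H,He,Li,B}; column 5 has {H,He,Li,B}, so it must be Be.
(r1,c1): row 1 has {He,Be,B}; column 1 has {He,Li,Be,B}, so it must be H.
(r1,c4): row 1 has {H,He,Be,B}; column 4 has {H,He,Be,B}, so it must be Li.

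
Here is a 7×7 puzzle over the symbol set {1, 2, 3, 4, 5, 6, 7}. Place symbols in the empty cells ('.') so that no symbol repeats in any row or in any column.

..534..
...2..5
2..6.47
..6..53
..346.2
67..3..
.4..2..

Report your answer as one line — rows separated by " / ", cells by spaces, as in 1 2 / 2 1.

7 6 5 3 4 2 1 / 3 1 4 2 7 6 5 / 2 3 1 6 5 4 7 / 4 2 6 7 1 5 3 / 1 5 3 4 6 7 2 / 6 7 2 5 3 1 4 / 5 4 7 1 2 3 6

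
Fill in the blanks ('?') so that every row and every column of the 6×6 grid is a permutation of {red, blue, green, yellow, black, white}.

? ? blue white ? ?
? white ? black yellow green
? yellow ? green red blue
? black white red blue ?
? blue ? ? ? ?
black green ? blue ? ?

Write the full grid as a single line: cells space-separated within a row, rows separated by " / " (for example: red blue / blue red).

yellow red blue white green black / blue white red black yellow green / white yellow black green red blue / green black white red blue yellow / red blue green yellow black white / black green yellow blue white red

row 1 has {blue,white}; column 2 has {blue,green,yellow,black,white} — only red is left for (r1,c2).
row 2 has {green,yellow,black,white}; column 3 has {blue,white} — only red is left for (r2,c3).
row 3 has {red,blue,green,yellow}; column 1 has {black} — only white is left for (r3,c1).
row 3 has {red,blue,green,yellow,white}; column 3 has {red,blue,white} — only black is left for (r3,c3).
row 4 has {red,blue,black,white}; column 6 has {blue,green} — only yellow is left for (r4,c6).
row 5 has {blue}; column 4 has {red,blue,green,black,white} — only yellow is left for (r5,c4).
row 6 has {blue,green,black}; column 3 has {red,blue,black,white} — only yellow is left for (r6,c3).
row 6 has {blue,green,yellow,black}; column 5 has {red,blue,yellow} — only white is left for (r6,c5).
row 6 has {blue,green,yellow,black,white}; column 6 has {blue,green,yellow} — only red is left for (r6,c6).
row 1 has {red,blue,white}; column 6 has {red,blue,green,yellow} — only black is left for (r1,c6).
row 2 has {red,green,yellow,black,white}; column 1 has {black,white} — only blue is left for (r2,c1).
row 4 has {red,blue,yellow,black,white}; column 1 has {blue,black,white} — only green is left for (r4,c1).
row 5 has {blue,yellow}; column 1 has {blue,green,black,white} — only red is left for (r5,c1).
row 5 has {red,blue,yellow}; column 3 has {red,blue,yellow,black,white} — only green is left for (r5,c3).
row 5 has {red,blue,green,yellow}; column 5 has {red,blue,yellow,white} — only black is left for (r5,c5).
row 5 has {red,blue,green,yellow,black}; column 6 has {red,blue,green,yellow,black} — only white is left for (r5,c6).
row 1 has {red,blue,black,white}; column 1 has {red,blue,green,black,white} — only yellow is left for (r1,c1).
row 1 has {red,blue,yellow,black,white}; column 5 has {red,blue,yellow,black,white} — only green is left for (r1,c5).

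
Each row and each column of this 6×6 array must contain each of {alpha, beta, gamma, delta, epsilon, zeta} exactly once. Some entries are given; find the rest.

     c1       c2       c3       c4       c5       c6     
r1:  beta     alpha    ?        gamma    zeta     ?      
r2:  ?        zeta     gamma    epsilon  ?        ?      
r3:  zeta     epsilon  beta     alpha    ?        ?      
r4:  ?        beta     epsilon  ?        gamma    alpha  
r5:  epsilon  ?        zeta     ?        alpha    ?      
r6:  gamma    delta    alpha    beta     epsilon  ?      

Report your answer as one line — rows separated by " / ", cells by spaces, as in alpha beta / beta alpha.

beta alpha delta gamma zeta epsilon / alpha zeta gamma epsilon beta delta / zeta epsilon beta alpha delta gamma / delta beta epsilon zeta gamma alpha / epsilon gamma zeta delta alpha beta / gamma delta alpha beta epsilon zeta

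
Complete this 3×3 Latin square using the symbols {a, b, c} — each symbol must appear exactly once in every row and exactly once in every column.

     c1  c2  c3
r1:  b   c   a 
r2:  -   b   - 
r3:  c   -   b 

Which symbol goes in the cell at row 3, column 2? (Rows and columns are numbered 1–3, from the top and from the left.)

At row 2, column 1: row 2 has {b}; column 1 has {b,c}; that leaves a.
At row 2, column 3: row 2 has {a,b}; column 3 has {a,b}; that leaves c.
At row 3, column 2: row 3 has {b,c}; column 2 has {b,c}; that leaves a.

a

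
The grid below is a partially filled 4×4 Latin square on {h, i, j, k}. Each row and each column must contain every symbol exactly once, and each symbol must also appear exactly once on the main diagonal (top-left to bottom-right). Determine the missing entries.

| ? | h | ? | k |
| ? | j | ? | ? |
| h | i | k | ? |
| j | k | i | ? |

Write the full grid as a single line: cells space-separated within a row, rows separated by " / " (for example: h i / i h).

i h j k / k j h i / h i k j / j k i h

row 1 has {h,k}; column 1 has {h,j}; the diagonal has {j,k} — only i is left for (r1,c1).
row 1 has {h,i,k}; column 3 has {i,k} — only j is left for (r1,c3).
row 2 has {j}; column 1 has {h,i,j} — only k is left for (r2,c1).
row 2 has {j,k}; column 3 has {i,j,k} — only h is left for (r2,c3).
row 2 has {h,j,k}; column 4 has {k} — only i is left for (r2,c4).
row 3 has {h,i,k}; column 4 has {i,k} — only j is left for (r3,c4).
row 4 has {i,j,k}; column 4 has {i,j,k}; the diagonal has {i,j,k} — only h is left for (r4,c4).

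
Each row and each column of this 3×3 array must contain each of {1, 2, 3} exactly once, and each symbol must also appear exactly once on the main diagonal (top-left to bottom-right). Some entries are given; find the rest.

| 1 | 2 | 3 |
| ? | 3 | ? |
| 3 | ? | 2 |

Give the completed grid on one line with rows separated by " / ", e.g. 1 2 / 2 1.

1 2 3 / 2 3 1 / 3 1 2

(r2,c1) = 2
(r2,c3) = 1
(r3,c2) = 1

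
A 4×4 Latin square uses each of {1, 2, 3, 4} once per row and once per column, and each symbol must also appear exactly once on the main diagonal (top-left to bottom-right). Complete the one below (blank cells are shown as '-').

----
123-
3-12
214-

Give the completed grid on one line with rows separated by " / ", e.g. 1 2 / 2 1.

4 3 2 1 / 1 2 3 4 / 3 4 1 2 / 2 1 4 3

(r1,c1) = 4
(r1,c2) = 3
(r1,c3) = 2
(r1,c4) = 1
(r2,c4) = 4
(r3,c2) = 4
(r4,c4) = 3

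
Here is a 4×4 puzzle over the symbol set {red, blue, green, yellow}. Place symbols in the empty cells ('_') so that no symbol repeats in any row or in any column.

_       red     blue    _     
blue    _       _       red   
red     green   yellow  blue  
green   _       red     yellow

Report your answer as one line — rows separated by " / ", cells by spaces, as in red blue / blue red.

(r1,c1) = yellow
(r1,c4) = green
(r2,c2) = yellow
(r2,c3) = green
(r4,c2) = blue

yellow red blue green / blue yellow green red / red green yellow blue / green blue red yellow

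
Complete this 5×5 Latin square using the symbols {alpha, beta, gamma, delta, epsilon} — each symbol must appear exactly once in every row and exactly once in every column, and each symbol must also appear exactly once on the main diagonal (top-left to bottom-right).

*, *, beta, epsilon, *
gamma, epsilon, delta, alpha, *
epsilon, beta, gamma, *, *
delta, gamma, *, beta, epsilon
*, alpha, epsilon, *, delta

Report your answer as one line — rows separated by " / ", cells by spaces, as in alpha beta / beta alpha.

alpha delta beta epsilon gamma / gamma epsilon delta alpha beta / epsilon beta gamma delta alpha / delta gamma alpha beta epsilon / beta alpha epsilon gamma delta

At row 1, column 1: row 1 has {beta,epsilon}; column 1 has {gamma,delta,epsilon}; the diagonal has {beta,gamma,delta,epsilon}; that leaves alpha.
At row 1, column 2: row 1 has {alpha,beta,epsilon}; column 2 has {alpha,beta,gamma,epsilon}; that leaves delta.
At row 1, column 5: row 1 has {alpha,beta,delta,epsilon}; column 5 has {delta,epsilon}; that leaves gamma.
At row 2, column 5: row 2 has {alpha,gamma,delta,epsilon}; column 5 has {gamma,delta,epsilon}; that leaves beta.
At row 3, column 4: row 3 has {beta,gamma,epsilon}; column 4 has {alpha,beta,epsilon}; that leaves delta.
At row 3, column 5: row 3 has {beta,gamma,delta,epsilon}; column 5 has {beta,gamma,delta,epsilon}; that leaves alpha.
At row 4, column 3: row 4 has {beta,gamma,delta,epsilon}; column 3 has {beta,gamma,delta,epsilon}; that leaves alpha.
At row 5, column 1: row 5 has {alpha,delta,epsilon}; column 1 has {alpha,gamma,delta,epsilon}; that leaves beta.
At row 5, column 4: row 5 has {alpha,beta,delta,epsilon}; column 4 has {alpha,beta,delta,epsilon}; that leaves gamma.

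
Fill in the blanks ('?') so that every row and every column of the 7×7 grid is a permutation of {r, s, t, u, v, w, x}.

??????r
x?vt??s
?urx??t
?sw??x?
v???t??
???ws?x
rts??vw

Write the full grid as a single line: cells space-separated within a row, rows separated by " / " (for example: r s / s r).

s x u v w t r / x w v t r u s / w u r x v s t / t s w r u x v / v r x s t w u / u v t w s r x / r t s u x v w

(r5,c7): row 5 has {t,v}; column 7 has {r,s,t,w,x}, so it must be u.
(r7,c4): row 7 has {r,s,t,v,w}; column 4 has {t,w,x}, so it must be u.
(r7,c5): row 7 has {r,s,t,u,v,w}; column 5 has {s,t}, so it must be x.
(r4,c7): row 4 has {s,w,x}; column 7 has {r,s,t,u,w,x}, so it must be v.
(r5,c3): row 5 has {t,u,v}; column 3 has {r,s,v,w}, so it must be x.
(r4,c4): row 4 has {s,v,w,x}; column 4 has {t,u,w,x}, so it must be r.
(r4,c5): row 4 has {r,s,v,w,x}; column 5 has {s,t,x}, so it must be u.
(r5,c4): row 5 has {t,u,v,x}; column 4 has {r,t,u,w,x}, so it must be s.
(r1,c4): row 1 has {r}; column 4 has {r,s,t,u,w,x}, so it must be v.
(r1,c5): row 1 has {r,v}; column 5 has {s,t,u,x}, so it must be w.
(r2,c5): row 2 has {s,t,v,x}; column 5 has {s,t,u,w,x}, so it must be r.
(r3,c5): row 3 has {r,t,u,x}; column 5 has {r,s,t,u,w,x}, so it must be v.
(r4,c1): row 4 has {r,s,u,v,w,x}; column 1 has {r,v,x}, so it must be t.
(r6,c1): row 6 has {s,w,x}; column 1 has {r,t,v,x}, so it must be u.
(r6,c3): row 6 has {s,u,w,x}; column 3 has {r,s,v,w,x}, so it must be t.
(r6,c6): row 6 has {s,t,u,w,x}; column 6 has {v,x}, so it must be r.
(r1,c1): row 1 has {r,v,w}; column 1 has {r,t,u,v,x}, so it must be s.
(r1,c2): row 1 has {r,s,v,w}; column 2 has {s,t,u}, so it must be x.
(r1,c3): row 1 has {r,s,v,w,x}; column 3 has {r,s,t,v,w,x}, so it must be u.
(r1,c6): row 1 has {r,s,u,v,w,x}; column 6 has {r,v,x}, so it must be t.
(r2,c2): row 2 has {r,s,t,v,x}; column 2 has {s,t,u,x}, so it must be w.
(r2,c6): row 2 has {r,s,t,v,w,x}; column 6 has {r,t,v,x}, so it must be u.
(r3,c1): row 3 has {r,t,u,v,x}; column 1 has {r,s,t,u,v,x}, so it must be w.
(r3,c6): row 3 has {r,t,u,v,w,x}; column 6 has {r,t,u,v,x}, so it must be s.
(r5,c2): row 5 has {s,t,u,v,x}; column 2 has {s,t,u,w,x}, so it must be r.
(r5,c6): row 5 has {r,s,t,u,v,x}; column 6 has {r,s,t,u,v,x}, so it must be w.
(r6,c2): row 6 has {r,s,t,u,w,x}; column 2 has {r,s,t,u,w,x}, so it must be v.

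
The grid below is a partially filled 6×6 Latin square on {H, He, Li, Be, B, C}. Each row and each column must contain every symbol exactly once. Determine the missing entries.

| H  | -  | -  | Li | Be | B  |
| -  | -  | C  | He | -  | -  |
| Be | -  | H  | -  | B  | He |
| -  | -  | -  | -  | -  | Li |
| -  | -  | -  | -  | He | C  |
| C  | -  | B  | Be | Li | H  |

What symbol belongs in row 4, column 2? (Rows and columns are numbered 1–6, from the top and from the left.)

H

At row 1, column 3: row 1 has {H,Li,Be,B}; column 3 has {H,B,C}; that leaves He.
At row 2, column 5: row 2 has {He,C}; column 5 has {He,Li,Be,B}; that leaves H.
At row 2, column 6: row 2 has {H,He,C}; column 6 has {H,He,Li,B,C}; that leaves Be.
At row 3, column 4: row 3 has {H,He,Be,B}; column 4 has {He,Li,Be}; that leaves C.
At row 4, column 3: row 4 has {Li}; column 3 has {H,He,B,C}; that leaves Be.
At row 4, column 5: row 4 has {Li,Be}; column 5 has {H,He,Li,Be,B}; that leaves C.
At row 5, column 3: row 5 has {He,C}; column 3 has {H,He,Be,B,C}; that leaves Li.
At row 6, column 2: row 6 has {H,Li,Be,B,C}; column 2 is empty so far; that leaves He.
At row 1, column 2: row 1 has {H,He,Li,Be,B}; column 2 has {He}; that leaves C.
At row 3, column 2: row 3 has {H,He,Be,B,C}; column 2 has {He,C}; that leaves Li.
At row 5, column 1: row 5 has {He,Li,C}; column 1 has {H,Be,C}; that leaves B.
At row 5, column 4: row 5 has {He,Li,B,C}; column 4 has {He,Li,Be,C}; that leaves H.
At row 2, column 1: row 2 has {H,He,Be,C}; column 1 has {H,Be,B,C}; that leaves Li.
At row 2, column 2: row 2 has {H,He,Li,Be,C}; column 2 has {He,Li,C}; that leaves B.
At row 4, column 1: row 4 has {Li,Be,C}; column 1 has {H,Li,Be,B,C}; that leaves He.
At row 4, column 2: row 4 has {He,Li,Be,C}; column 2 has {He,Li,B,C}; that leaves H.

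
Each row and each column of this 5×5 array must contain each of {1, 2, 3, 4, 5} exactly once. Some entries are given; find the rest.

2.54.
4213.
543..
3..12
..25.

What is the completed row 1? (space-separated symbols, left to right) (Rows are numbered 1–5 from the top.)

2 1 5 4 3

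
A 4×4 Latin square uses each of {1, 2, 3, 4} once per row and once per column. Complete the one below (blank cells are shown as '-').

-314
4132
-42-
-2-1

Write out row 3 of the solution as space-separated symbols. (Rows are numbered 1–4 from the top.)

1 4 2 3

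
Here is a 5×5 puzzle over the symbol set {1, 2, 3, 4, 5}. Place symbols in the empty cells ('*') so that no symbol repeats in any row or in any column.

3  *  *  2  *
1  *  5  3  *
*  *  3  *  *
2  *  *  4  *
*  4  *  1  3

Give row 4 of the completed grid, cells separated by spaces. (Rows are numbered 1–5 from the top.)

Cell (r2,c2): row 2 has {1,3,5}; column 2 has {4} → 2.
Cell (r2,c5): row 2 has {1,2,3,5}; column 5 has {3} → 4.
Cell (r3,c4): row 3 has {3}; column 4 has {1,2,3,4} → 5.
Cell (r4,c3): row 4 has {2,4}; column 3 has {3,5} → 1.
Cell (r4,c5): row 4 has {1,2,4}; column 5 has {3,4} → 5.
Cell (r5,c1): row 5 has {1,3,4}; column 1 has {1,2,3} → 5.
Cell (r5,c3): row 5 has {1,3,4,5}; column 3 has {1,3,5} → 2.
Cell (r1,c3): row 1 has {2,3}; column 3 has {1,2,3,5} → 4.
Cell (r1,c5): row 1 has {2,3,4}; column 5 has {3,4,5} → 1.
Cell (r3,c1): row 3 has {3,5}; column 1 has {1,2,3,5} → 4.
Cell (r3,c2): row 3 has {3,4,5}; column 2 has {2,4} → 1.
Cell (r3,c5): row 3 has {1,3,4,5}; column 5 has {1,3,4,5} → 2.
Cell (r4,c2): row 4 has {1,2,4,5}; column 2 has {1,2,4} → 3.

2 3 1 4 5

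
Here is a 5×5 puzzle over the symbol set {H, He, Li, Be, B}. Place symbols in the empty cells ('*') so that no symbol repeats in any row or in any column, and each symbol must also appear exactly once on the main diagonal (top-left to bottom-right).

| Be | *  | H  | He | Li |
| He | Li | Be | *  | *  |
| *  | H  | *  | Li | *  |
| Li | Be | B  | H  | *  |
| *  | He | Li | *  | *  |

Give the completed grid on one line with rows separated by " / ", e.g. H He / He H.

(r1,c2): row 1 has {H,He,Li,Be}; column 2 has {H,He,Li,Be}, so it must be B.
(r2,c4): row 2 has {He,Li,Be}; column 4 has {H,He,Li}, so it must be B.
(r2,c5): row 2 has {He,Li,Be,B}; column 5 has {Li}, so it must be H.
(r3,c1): row 3 has {H,Li}; column 1 has {He,Li,Be}, so it must be B.
(r3,c3): row 3 has {H,Li,B}; column 3 has {H,Li,Be,B}; the diagonal has {H,Li,Be}, so it must be He.
(r3,c5): row 3 has {H,He,Li,B}; column 5 has {H,Li}, so it must be Be.
(r4,c5): row 4 has {H,Li,Be,B}; column 5 has {H,Li,Be}, so it must be He.
(r5,c1): row 5 has {He,Li}; column 1 has {He,Li,Be,B}, so it must be H.
(r5,c4): row 5 has {H,He,Li}; column 4 has {H,He,Li,B}, so it must be Be.
(r5,c5): row 5 has {H,He,Li,Be}; column 5 has {H,He,Li,Be}; the diagonal has {H,He,Li,Be}, so it must be B.

Be B H He Li / He Li Be B H / B H He Li Be / Li Be B H He / H He Li Be B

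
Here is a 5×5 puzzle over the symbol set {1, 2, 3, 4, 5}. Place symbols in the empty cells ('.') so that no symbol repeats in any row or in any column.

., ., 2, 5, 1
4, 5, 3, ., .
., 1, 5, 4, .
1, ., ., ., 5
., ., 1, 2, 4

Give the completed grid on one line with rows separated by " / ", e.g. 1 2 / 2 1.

At row 1, column 1: row 1 has {1,2,5}; column 1 has {1,4}; that leaves 3.
At row 1, column 2: row 1 has {1,2,3,5}; column 2 has {1,5}; that leaves 4.
At row 2, column 4: row 2 has {3,4,5}; column 4 has {2,4,5}; that leaves 1.
At row 2, column 5: row 2 has {1,3,4,5}; column 5 has {1,4,5}; that leaves 2.
At row 3, column 1: row 3 has {1,4,5}; column 1 has {1,3,4}; that leaves 2.
At row 3, column 5: row 3 has {1,2,4,5}; column 5 has {1,2,4,5}; that leaves 3.
At row 4, column 3: row 4 has {1,5}; column 3 has {1,2,3,5}; that leaves 4.
At row 4, column 4: row 4 has {1,4,5}; column 4 has {1,2,4,5}; that leaves 3.
At row 5, column 1: row 5 has {1,2,4}; column 1 has {1,2,3,4}; that leaves 5.
At row 5, column 2: row 5 has {1,2,4,5}; column 2 has {1,4,5}; that leaves 3.
At row 4, column 2: row 4 has {1,3,4,5}; column 2 has {1,3,4,5}; that leaves 2.

3 4 2 5 1 / 4 5 3 1 2 / 2 1 5 4 3 / 1 2 4 3 5 / 5 3 1 2 4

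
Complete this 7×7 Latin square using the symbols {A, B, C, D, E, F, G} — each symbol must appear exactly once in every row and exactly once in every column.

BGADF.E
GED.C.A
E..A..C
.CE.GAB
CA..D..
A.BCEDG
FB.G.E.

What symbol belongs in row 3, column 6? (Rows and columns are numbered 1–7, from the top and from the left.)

G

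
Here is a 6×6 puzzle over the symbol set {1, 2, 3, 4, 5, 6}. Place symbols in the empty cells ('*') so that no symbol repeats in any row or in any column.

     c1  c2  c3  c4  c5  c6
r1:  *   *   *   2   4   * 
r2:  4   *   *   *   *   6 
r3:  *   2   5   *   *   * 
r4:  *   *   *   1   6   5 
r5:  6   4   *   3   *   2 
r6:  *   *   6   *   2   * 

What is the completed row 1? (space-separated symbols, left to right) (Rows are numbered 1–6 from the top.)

5 6 3 2 4 1

(r2,c4) = 5
(r4,c2) = 3
(r5,c3) = 1
(r5,c5) = 5
(r6,c4) = 4
(r1,c3) = 3
(r1,c6) = 1
(r2,c2) = 1
(r2,c3) = 2
(r2,c5) = 3
(r3,c4) = 6
(r3,c5) = 1
(r4,c1) = 2
(r4,c3) = 4
(r6,c2) = 5
(r6,c6) = 3
(r1,c1) = 5
(r1,c2) = 6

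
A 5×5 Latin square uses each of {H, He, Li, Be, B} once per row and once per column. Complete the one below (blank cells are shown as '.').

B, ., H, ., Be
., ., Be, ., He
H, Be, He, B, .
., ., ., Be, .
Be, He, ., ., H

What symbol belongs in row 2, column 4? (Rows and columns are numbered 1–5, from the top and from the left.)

H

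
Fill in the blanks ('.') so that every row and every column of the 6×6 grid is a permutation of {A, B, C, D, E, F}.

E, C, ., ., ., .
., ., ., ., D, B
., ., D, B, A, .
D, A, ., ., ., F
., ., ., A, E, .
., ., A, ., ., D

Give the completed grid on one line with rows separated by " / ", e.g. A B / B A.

row 1 has {C,E}; column 6 has {B,D,F} — only A is left for (r1,c6).
row 5 has {A,E}; column 6 has {A,B,D,F} — only C is left for (r5,c6).
row 3 has {A,B,D}; column 6 has {A,B,C,D,F} — only E is left for (r3,c6).
row 3 has {A,B,D,E}; column 2 has {A,C} — only F is left for (r3,c2).
row 2 has {B,D}; column 2 has {A,C,F} — only E is left for (r2,c2).
row 3 has {A,B,D,E,F}; column 1 has {D,E} — only C is left for (r3,c1).
row 6 has {A,D}; column 2 has {A,C,E,F} — only B is left for (r6,c2).
row 5 has {A,C,E}; column 2 has {A,B,C,E,F} — only D is left for (r5,c2).
row 6 has {A,B,D}; column 1 has {C,D,E} — only F is left for (r6,c1).
row 6 has {A,B,D,F}; column 5 has {A,D,E} — only C is left for (r6,c5).
row 2 has {B,D,E}; column 1 has {C,D,E,F} — only A is left for (r2,c1).
row 4 has {A,D,F}; column 5 has {A,C,D,E} — only B is left for (r4,c5).
row 5 has {A,C,D,E}; column 1 has {A,C,D,E,F} — only B is left for (r5,c1).
row 5 has {A,B,C,D,E}; column 3 has {A,D} — only F is left for (r5,c3).
row 6 has {A,B,C,D,F}; column 4 has {A,B} — only E is left for (r6,c4).
row 1 has {A,C,E}; column 3 has {A,D,F} — only B is left for (r1,c3).
row 1 has {A,B,C,E}; column 5 has {A,B,C,D,E} — only F is left for (r1,c5).
row 2 has {A,B,D,E}; column 3 has {A,B,D,F} — only C is left for (r2,c3).
row 2 has {A,B,C,D,E}; column 4 has {A,B,E} — only F is left for (r2,c4).
row 4 has {A,B,D,F}; column 3 has {A,B,C,D,F} — only E is left for (r4,c3).
row 4 has {A,B,D,E,F}; column 4 has {A,B,E,F} — only C is left for (r4,c4).
row 1 has {A,B,C,E,F}; column 4 has {A,B,C,E,F} — only D is left for (r1,c4).

E C B D F A / A E C F D B / C F D B A E / D A E C B F / B D F A E C / F B A E C D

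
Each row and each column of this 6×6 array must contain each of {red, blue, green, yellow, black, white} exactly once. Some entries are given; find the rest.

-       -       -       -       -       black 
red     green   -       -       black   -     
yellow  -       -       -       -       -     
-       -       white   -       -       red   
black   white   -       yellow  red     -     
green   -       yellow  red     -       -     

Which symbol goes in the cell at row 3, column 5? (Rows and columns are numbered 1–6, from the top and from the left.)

white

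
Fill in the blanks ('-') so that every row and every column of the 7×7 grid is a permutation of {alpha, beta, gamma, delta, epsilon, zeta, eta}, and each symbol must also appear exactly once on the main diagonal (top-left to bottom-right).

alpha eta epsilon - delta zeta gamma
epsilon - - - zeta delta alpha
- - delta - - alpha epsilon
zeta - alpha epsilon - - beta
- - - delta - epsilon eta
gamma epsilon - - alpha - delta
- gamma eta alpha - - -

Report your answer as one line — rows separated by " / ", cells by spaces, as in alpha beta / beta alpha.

(r1,c4) = beta
(r2,c2) = beta
(r2,c3) = gamma
(r2,c4) = eta
(r3,c2) = zeta
(r3,c4) = gamma
(r4,c2) = delta
(r5,c1) = beta
(r5,c2) = alpha
(r5,c3) = zeta
(r5,c5) = gamma
(r6,c3) = beta
(r6,c4) = zeta
(r6,c6) = eta
(r7,c1) = delta
(r7,c6) = beta
(r7,c7) = zeta
(r3,c1) = eta
(r3,c5) = beta
(r4,c5) = eta
(r4,c6) = gamma
(r7,c5) = epsilon

alpha eta epsilon beta delta zeta gamma / epsilon beta gamma eta zeta delta alpha / eta zeta delta gamma beta alpha epsilon / zeta delta alpha epsilon eta gamma beta / beta alpha zeta delta gamma epsilon eta / gamma epsilon beta zeta alpha eta delta / delta gamma eta alpha epsilon beta zeta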